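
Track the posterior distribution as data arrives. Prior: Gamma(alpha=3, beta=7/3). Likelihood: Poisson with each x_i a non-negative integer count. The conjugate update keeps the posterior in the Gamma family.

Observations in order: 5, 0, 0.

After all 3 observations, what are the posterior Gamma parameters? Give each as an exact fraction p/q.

alpha=8, beta=16/3

obs 1: x=5 → posterior Gamma(8, 10/3)
obs 2: x=0 → posterior Gamma(8, 13/3)
obs 3: x=0 → posterior Gamma(8, 16/3)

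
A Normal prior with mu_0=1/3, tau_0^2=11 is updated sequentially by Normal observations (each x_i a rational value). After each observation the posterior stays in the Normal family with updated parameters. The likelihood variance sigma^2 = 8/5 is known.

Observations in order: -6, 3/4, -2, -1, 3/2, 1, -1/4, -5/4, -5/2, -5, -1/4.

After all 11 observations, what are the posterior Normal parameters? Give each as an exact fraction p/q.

obs 1: x=-6 → posterior Normal(-982/189, 88/63)
obs 2: x=3/4 → posterior Normal(-3433/1416, 44/59)
obs 3: x=-2 → posterior Normal(-4753/2076, 88/173)
obs 4: x=-1 → posterior Normal(-5413/2736, 22/57)
obs 5: x=3/2 → posterior Normal(-4423/3396, 88/283)
obs 6: x=1 → posterior Normal(-3763/4056, 44/169)
obs 7: x=-1/4 → posterior Normal(-982/1179, 88/393)
obs 8: x=-5/4 → posterior Normal(-679/768, 11/56)
obs 9: x=-5/2 → posterior Normal(-6403/6036, 88/503)
obs 10: x=-5 → posterior Normal(-313/216, 44/279)
obs 11: x=-1/4 → posterior Normal(-2467/1839, 88/613)

mu_0=-2467/1839, tau_0^2=88/613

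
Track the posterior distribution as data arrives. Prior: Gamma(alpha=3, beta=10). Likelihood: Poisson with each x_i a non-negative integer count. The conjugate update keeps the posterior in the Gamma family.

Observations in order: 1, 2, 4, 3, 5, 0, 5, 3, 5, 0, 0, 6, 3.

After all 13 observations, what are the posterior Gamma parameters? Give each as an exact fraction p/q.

alpha=40, beta=23

obs 1: x=1 → posterior Gamma(4, 11)
obs 2: x=2 → posterior Gamma(6, 12)
obs 3: x=4 → posterior Gamma(10, 13)
obs 4: x=3 → posterior Gamma(13, 14)
obs 5: x=5 → posterior Gamma(18, 15)
obs 6: x=0 → posterior Gamma(18, 16)
obs 7: x=5 → posterior Gamma(23, 17)
obs 8: x=3 → posterior Gamma(26, 18)
obs 9: x=5 → posterior Gamma(31, 19)
obs 10: x=0 → posterior Gamma(31, 20)
obs 11: x=0 → posterior Gamma(31, 21)
obs 12: x=6 → posterior Gamma(37, 22)
obs 13: x=3 → posterior Gamma(40, 23)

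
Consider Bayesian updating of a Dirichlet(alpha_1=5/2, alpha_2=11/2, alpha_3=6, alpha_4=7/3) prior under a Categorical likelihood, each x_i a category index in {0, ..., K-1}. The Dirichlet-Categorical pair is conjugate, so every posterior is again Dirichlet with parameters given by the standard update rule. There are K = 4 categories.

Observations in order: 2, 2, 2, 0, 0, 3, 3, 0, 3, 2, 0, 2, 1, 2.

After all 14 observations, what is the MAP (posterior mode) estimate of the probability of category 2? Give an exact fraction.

obs 1: x=2 → posterior Dirichlet(5/2, 11/2, 7, 7/3)
obs 2: x=2 → posterior Dirichlet(5/2, 11/2, 8, 7/3)
obs 3: x=2 → posterior Dirichlet(5/2, 11/2, 9, 7/3)
obs 4: x=0 → posterior Dirichlet(7/2, 11/2, 9, 7/3)
obs 5: x=0 → posterior Dirichlet(9/2, 11/2, 9, 7/3)
obs 6: x=3 → posterior Dirichlet(9/2, 11/2, 9, 10/3)
obs 7: x=3 → posterior Dirichlet(9/2, 11/2, 9, 13/3)
obs 8: x=0 → posterior Dirichlet(11/2, 11/2, 9, 13/3)
obs 9: x=3 → posterior Dirichlet(11/2, 11/2, 9, 16/3)
obs 10: x=2 → posterior Dirichlet(11/2, 11/2, 10, 16/3)
obs 11: x=0 → posterior Dirichlet(13/2, 11/2, 10, 16/3)
obs 12: x=2 → posterior Dirichlet(13/2, 11/2, 11, 16/3)
obs 13: x=1 → posterior Dirichlet(13/2, 13/2, 11, 16/3)
obs 14: x=2 → posterior Dirichlet(13/2, 13/2, 12, 16/3)

33/79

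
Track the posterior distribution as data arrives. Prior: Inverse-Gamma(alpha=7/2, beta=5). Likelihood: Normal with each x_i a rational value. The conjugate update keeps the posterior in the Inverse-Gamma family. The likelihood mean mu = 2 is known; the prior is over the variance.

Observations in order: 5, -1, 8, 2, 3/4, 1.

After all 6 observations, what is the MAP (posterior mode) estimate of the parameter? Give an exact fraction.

obs 1: x=5 → posterior Inverse-Gamma(4, 19/2)
obs 2: x=-1 → posterior Inverse-Gamma(9/2, 14)
obs 3: x=8 → posterior Inverse-Gamma(5, 32)
obs 4: x=2 → posterior Inverse-Gamma(11/2, 32)
obs 5: x=3/4 → posterior Inverse-Gamma(6, 1049/32)
obs 6: x=1 → posterior Inverse-Gamma(13/2, 1065/32)

71/16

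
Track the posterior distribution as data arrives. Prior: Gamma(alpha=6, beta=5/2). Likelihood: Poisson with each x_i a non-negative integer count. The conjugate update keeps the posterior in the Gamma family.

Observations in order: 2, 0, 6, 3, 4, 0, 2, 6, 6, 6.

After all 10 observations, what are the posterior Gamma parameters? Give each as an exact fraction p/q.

alpha=41, beta=25/2

obs 1: x=2 → posterior Gamma(8, 7/2)
obs 2: x=0 → posterior Gamma(8, 9/2)
obs 3: x=6 → posterior Gamma(14, 11/2)
obs 4: x=3 → posterior Gamma(17, 13/2)
obs 5: x=4 → posterior Gamma(21, 15/2)
obs 6: x=0 → posterior Gamma(21, 17/2)
obs 7: x=2 → posterior Gamma(23, 19/2)
obs 8: x=6 → posterior Gamma(29, 21/2)
obs 9: x=6 → posterior Gamma(35, 23/2)
obs 10: x=6 → posterior Gamma(41, 25/2)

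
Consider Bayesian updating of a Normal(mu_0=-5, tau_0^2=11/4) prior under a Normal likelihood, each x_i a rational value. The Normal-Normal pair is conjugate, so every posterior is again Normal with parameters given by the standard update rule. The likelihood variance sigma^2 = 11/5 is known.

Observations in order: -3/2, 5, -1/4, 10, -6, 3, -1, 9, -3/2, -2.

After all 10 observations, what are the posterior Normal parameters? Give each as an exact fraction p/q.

mu_0=215/216, tau_0^2=11/54

obs 1: x=-3/2 → posterior Normal(-55/18, 11/9)
obs 2: x=5 → posterior Normal(-5/28, 11/14)
obs 3: x=-1/4 → posterior Normal(-15/76, 11/19)
obs 4: x=10 → posterior Normal(185/96, 11/24)
obs 5: x=-6 → posterior Normal(65/116, 11/29)
obs 6: x=3 → posterior Normal(125/136, 11/34)
obs 7: x=-1 → posterior Normal(35/52, 11/39)
obs 8: x=9 → posterior Normal(285/176, 1/4)
obs 9: x=-3/2 → posterior Normal(255/196, 11/49)
obs 10: x=-2 → posterior Normal(215/216, 11/54)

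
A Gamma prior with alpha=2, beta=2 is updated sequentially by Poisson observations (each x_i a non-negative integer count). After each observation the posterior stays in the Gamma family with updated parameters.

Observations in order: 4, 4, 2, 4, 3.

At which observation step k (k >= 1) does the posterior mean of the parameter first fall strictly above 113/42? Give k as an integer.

k = 5

obs 1: x=4 → posterior Gamma(6, 3)
obs 2: x=4 → posterior Gamma(10, 4)
obs 3: x=2 → posterior Gamma(12, 5)
obs 4: x=4 → posterior Gamma(16, 6)
obs 5: x=3 → posterior Gamma(19, 7)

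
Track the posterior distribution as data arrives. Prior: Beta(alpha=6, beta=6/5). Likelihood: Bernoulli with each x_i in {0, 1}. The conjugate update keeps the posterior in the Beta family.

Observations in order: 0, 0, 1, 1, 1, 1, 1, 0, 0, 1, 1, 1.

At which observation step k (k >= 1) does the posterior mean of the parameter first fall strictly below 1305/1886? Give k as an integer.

obs 1: x=0 → posterior Beta(6, 11/5)
obs 2: x=0 → posterior Beta(6, 16/5)
obs 3: x=1 → posterior Beta(7, 16/5)
obs 4: x=1 → posterior Beta(8, 16/5)
obs 5: x=1 → posterior Beta(9, 16/5)
obs 6: x=1 → posterior Beta(10, 16/5)
obs 7: x=1 → posterior Beta(11, 16/5)
obs 8: x=0 → posterior Beta(11, 21/5)
obs 9: x=0 → posterior Beta(11, 26/5)
obs 10: x=1 → posterior Beta(12, 26/5)
obs 11: x=1 → posterior Beta(13, 26/5)
obs 12: x=1 → posterior Beta(14, 26/5)

k = 2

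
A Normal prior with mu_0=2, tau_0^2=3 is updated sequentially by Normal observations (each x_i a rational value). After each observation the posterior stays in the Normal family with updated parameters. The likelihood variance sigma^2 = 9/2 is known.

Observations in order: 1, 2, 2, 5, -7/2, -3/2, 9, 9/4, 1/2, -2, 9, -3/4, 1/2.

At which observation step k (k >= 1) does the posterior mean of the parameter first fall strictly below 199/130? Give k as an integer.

obs 1: x=1 → posterior Normal(8/5, 9/5)
obs 2: x=2 → posterior Normal(12/7, 9/7)
obs 3: x=2 → posterior Normal(16/9, 1)
obs 4: x=5 → posterior Normal(26/11, 9/11)
obs 5: x=-7/2 → posterior Normal(19/13, 9/13)
obs 6: x=-3/2 → posterior Normal(16/15, 3/5)
obs 7: x=9 → posterior Normal(2, 9/17)
obs 8: x=9/4 → posterior Normal(77/38, 9/19)
obs 9: x=1/2 → posterior Normal(79/42, 3/7)
obs 10: x=-2 → posterior Normal(71/46, 9/23)
obs 11: x=9 → posterior Normal(107/50, 9/25)
obs 12: x=-3/4 → posterior Normal(52/27, 1/3)
obs 13: x=1/2 → posterior Normal(53/29, 9/29)

k = 5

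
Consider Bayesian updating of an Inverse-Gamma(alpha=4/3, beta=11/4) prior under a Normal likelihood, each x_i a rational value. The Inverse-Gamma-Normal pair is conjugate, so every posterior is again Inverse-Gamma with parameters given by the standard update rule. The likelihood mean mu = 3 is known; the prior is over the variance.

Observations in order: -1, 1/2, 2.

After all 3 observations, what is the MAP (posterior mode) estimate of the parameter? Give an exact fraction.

15/4

obs 1: x=-1 → posterior Inverse-Gamma(11/6, 43/4)
obs 2: x=1/2 → posterior Inverse-Gamma(7/3, 111/8)
obs 3: x=2 → posterior Inverse-Gamma(17/6, 115/8)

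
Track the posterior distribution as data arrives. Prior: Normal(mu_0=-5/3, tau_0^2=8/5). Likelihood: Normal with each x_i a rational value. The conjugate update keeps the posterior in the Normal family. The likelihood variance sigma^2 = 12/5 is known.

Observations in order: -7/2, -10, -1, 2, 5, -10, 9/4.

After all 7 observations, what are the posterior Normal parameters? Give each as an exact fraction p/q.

mu_0=-71/34, tau_0^2=24/85

obs 1: x=-7/2 → posterior Normal(-12/5, 24/25)
obs 2: x=-10 → posterior Normal(-32/7, 24/35)
obs 3: x=-1 → posterior Normal(-34/9, 8/15)
obs 4: x=2 → posterior Normal(-30/11, 24/55)
obs 5: x=5 → posterior Normal(-20/13, 24/65)
obs 6: x=-10 → posterior Normal(-8/3, 8/25)
obs 7: x=9/4 → posterior Normal(-71/34, 24/85)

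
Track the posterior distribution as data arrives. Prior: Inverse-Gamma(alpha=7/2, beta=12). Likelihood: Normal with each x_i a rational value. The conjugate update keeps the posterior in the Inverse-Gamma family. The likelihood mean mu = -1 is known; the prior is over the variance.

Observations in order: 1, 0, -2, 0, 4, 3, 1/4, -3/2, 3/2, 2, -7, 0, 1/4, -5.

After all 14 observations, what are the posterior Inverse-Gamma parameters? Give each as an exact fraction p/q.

obs 1: x=1 → posterior Inverse-Gamma(4, 14)
obs 2: x=0 → posterior Inverse-Gamma(9/2, 29/2)
obs 3: x=-2 → posterior Inverse-Gamma(5, 15)
obs 4: x=0 → posterior Inverse-Gamma(11/2, 31/2)
obs 5: x=4 → posterior Inverse-Gamma(6, 28)
obs 6: x=3 → posterior Inverse-Gamma(13/2, 36)
obs 7: x=1/4 → posterior Inverse-Gamma(7, 1177/32)
obs 8: x=-3/2 → posterior Inverse-Gamma(15/2, 1181/32)
obs 9: x=3/2 → posterior Inverse-Gamma(8, 1281/32)
obs 10: x=2 → posterior Inverse-Gamma(17/2, 1425/32)
obs 11: x=-7 → posterior Inverse-Gamma(9, 2001/32)
obs 12: x=0 → posterior Inverse-Gamma(19/2, 2017/32)
obs 13: x=1/4 → posterior Inverse-Gamma(10, 1021/16)
obs 14: x=-5 → posterior Inverse-Gamma(21/2, 1149/16)

alpha=21/2, beta=1149/16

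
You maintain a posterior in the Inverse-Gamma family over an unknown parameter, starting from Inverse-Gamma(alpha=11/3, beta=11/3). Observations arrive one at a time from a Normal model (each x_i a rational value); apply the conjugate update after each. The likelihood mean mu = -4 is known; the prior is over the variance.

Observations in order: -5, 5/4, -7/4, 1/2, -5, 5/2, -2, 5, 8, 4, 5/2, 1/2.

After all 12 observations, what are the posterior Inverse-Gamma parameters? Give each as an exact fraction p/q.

obs 1: x=-5 → posterior Inverse-Gamma(25/6, 25/6)
obs 2: x=5/4 → posterior Inverse-Gamma(14/3, 1723/96)
obs 3: x=-7/4 → posterior Inverse-Gamma(31/6, 983/48)
obs 4: x=1/2 → posterior Inverse-Gamma(17/3, 1469/48)
obs 5: x=-5 → posterior Inverse-Gamma(37/6, 1493/48)
obs 6: x=5/2 → posterior Inverse-Gamma(20/3, 2507/48)
obs 7: x=-2 → posterior Inverse-Gamma(43/6, 2603/48)
obs 8: x=5 → posterior Inverse-Gamma(23/3, 4547/48)
obs 9: x=8 → posterior Inverse-Gamma(49/6, 8003/48)
obs 10: x=4 → posterior Inverse-Gamma(26/3, 9539/48)
obs 11: x=5/2 → posterior Inverse-Gamma(55/6, 10553/48)
obs 12: x=1/2 → posterior Inverse-Gamma(29/3, 11039/48)

alpha=29/3, beta=11039/48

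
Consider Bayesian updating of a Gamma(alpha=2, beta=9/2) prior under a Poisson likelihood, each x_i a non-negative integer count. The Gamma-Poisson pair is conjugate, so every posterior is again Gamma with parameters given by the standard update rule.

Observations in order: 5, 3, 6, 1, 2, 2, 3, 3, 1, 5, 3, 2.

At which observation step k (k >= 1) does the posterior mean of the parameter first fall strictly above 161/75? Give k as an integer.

k = 8

obs 1: x=5 → posterior Gamma(7, 11/2)
obs 2: x=3 → posterior Gamma(10, 13/2)
obs 3: x=6 → posterior Gamma(16, 15/2)
obs 4: x=1 → posterior Gamma(17, 17/2)
obs 5: x=2 → posterior Gamma(19, 19/2)
obs 6: x=2 → posterior Gamma(21, 21/2)
obs 7: x=3 → posterior Gamma(24, 23/2)
obs 8: x=3 → posterior Gamma(27, 25/2)
obs 9: x=1 → posterior Gamma(28, 27/2)
obs 10: x=5 → posterior Gamma(33, 29/2)
obs 11: x=3 → posterior Gamma(36, 31/2)
obs 12: x=2 → posterior Gamma(38, 33/2)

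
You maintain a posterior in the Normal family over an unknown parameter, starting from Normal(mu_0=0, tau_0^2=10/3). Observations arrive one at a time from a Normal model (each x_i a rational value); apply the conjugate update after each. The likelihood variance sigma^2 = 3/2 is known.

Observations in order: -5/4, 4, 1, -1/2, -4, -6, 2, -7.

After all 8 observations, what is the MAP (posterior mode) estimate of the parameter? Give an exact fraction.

obs 1: x=-5/4 → posterior Normal(-25/29, 30/29)
obs 2: x=4 → posterior Normal(55/49, 30/49)
obs 3: x=1 → posterior Normal(25/23, 10/23)
obs 4: x=-1/2 → posterior Normal(65/89, 30/89)
obs 5: x=-4 → posterior Normal(-15/109, 30/109)
obs 6: x=-6 → posterior Normal(-45/43, 10/43)
obs 7: x=2 → posterior Normal(-95/149, 30/149)
obs 8: x=-7 → posterior Normal(-235/169, 30/169)

-235/169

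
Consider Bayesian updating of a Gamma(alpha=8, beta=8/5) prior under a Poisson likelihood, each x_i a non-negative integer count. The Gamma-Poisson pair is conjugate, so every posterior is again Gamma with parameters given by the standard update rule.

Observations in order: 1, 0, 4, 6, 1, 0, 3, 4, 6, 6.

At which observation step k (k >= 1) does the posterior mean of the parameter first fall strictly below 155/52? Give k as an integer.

k = 2

obs 1: x=1 → posterior Gamma(9, 13/5)
obs 2: x=0 → posterior Gamma(9, 18/5)
obs 3: x=4 → posterior Gamma(13, 23/5)
obs 4: x=6 → posterior Gamma(19, 28/5)
obs 5: x=1 → posterior Gamma(20, 33/5)
obs 6: x=0 → posterior Gamma(20, 38/5)
obs 7: x=3 → posterior Gamma(23, 43/5)
obs 8: x=4 → posterior Gamma(27, 48/5)
obs 9: x=6 → posterior Gamma(33, 53/5)
obs 10: x=6 → posterior Gamma(39, 58/5)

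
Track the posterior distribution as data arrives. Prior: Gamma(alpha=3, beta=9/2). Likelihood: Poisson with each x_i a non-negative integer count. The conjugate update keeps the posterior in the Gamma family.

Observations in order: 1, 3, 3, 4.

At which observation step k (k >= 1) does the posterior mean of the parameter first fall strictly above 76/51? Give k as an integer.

obs 1: x=1 → posterior Gamma(4, 11/2)
obs 2: x=3 → posterior Gamma(7, 13/2)
obs 3: x=3 → posterior Gamma(10, 15/2)
obs 4: x=4 → posterior Gamma(14, 17/2)

k = 4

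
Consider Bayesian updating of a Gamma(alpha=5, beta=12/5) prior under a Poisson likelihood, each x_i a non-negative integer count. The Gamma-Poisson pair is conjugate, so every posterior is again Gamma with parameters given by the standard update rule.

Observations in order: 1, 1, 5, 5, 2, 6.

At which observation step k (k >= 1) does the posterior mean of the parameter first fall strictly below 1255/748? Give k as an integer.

obs 1: x=1 → posterior Gamma(6, 17/5)
obs 2: x=1 → posterior Gamma(7, 22/5)
obs 3: x=5 → posterior Gamma(12, 27/5)
obs 4: x=5 → posterior Gamma(17, 32/5)
obs 5: x=2 → posterior Gamma(19, 37/5)
obs 6: x=6 → posterior Gamma(25, 42/5)

k = 2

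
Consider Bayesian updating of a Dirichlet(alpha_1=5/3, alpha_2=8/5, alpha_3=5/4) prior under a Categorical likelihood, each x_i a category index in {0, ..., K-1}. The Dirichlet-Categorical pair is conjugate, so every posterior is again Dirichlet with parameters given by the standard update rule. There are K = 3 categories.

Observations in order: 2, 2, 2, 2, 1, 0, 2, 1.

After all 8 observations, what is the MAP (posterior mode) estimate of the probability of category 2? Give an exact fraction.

315/571

obs 1: x=2 → posterior Dirichlet(5/3, 8/5, 9/4)
obs 2: x=2 → posterior Dirichlet(5/3, 8/5, 13/4)
obs 3: x=2 → posterior Dirichlet(5/3, 8/5, 17/4)
obs 4: x=2 → posterior Dirichlet(5/3, 8/5, 21/4)
obs 5: x=1 → posterior Dirichlet(5/3, 13/5, 21/4)
obs 6: x=0 → posterior Dirichlet(8/3, 13/5, 21/4)
obs 7: x=2 → posterior Dirichlet(8/3, 13/5, 25/4)
obs 8: x=1 → posterior Dirichlet(8/3, 18/5, 25/4)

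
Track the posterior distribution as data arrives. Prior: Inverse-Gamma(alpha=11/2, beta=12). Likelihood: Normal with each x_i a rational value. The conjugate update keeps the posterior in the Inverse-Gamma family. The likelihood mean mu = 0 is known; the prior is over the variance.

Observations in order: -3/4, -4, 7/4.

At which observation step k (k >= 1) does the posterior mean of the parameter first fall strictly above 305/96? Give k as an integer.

k = 2

obs 1: x=-3/4 → posterior Inverse-Gamma(6, 393/32)
obs 2: x=-4 → posterior Inverse-Gamma(13/2, 649/32)
obs 3: x=7/4 → posterior Inverse-Gamma(7, 349/16)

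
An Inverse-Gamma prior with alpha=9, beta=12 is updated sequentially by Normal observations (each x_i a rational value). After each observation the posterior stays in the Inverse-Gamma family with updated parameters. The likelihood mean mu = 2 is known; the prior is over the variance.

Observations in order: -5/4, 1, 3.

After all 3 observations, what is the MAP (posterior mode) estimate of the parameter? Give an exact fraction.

585/368

obs 1: x=-5/4 → posterior Inverse-Gamma(19/2, 553/32)
obs 2: x=1 → posterior Inverse-Gamma(10, 569/32)
obs 3: x=3 → posterior Inverse-Gamma(21/2, 585/32)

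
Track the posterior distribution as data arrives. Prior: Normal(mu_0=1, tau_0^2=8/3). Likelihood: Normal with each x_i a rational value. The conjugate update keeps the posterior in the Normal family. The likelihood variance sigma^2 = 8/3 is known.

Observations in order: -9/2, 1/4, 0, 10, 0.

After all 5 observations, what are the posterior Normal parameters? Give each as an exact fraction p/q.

mu_0=9/8, tau_0^2=4/9

obs 1: x=-9/2 → posterior Normal(-7/4, 4/3)
obs 2: x=1/4 → posterior Normal(-13/12, 8/9)
obs 3: x=0 → posterior Normal(-13/16, 2/3)
obs 4: x=10 → posterior Normal(27/20, 8/15)
obs 5: x=0 → posterior Normal(9/8, 4/9)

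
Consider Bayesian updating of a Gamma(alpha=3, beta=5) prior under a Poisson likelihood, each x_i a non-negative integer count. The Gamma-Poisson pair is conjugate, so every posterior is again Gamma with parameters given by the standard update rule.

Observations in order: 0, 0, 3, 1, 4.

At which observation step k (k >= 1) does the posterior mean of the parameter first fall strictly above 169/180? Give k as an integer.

k = 5

obs 1: x=0 → posterior Gamma(3, 6)
obs 2: x=0 → posterior Gamma(3, 7)
obs 3: x=3 → posterior Gamma(6, 8)
obs 4: x=1 → posterior Gamma(7, 9)
obs 5: x=4 → posterior Gamma(11, 10)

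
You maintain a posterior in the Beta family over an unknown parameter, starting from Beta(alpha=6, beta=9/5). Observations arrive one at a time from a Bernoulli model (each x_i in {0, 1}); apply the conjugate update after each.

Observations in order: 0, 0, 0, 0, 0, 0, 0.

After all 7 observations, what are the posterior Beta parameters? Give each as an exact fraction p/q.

alpha=6, beta=44/5

obs 1: x=0 → posterior Beta(6, 14/5)
obs 2: x=0 → posterior Beta(6, 19/5)
obs 3: x=0 → posterior Beta(6, 24/5)
obs 4: x=0 → posterior Beta(6, 29/5)
obs 5: x=0 → posterior Beta(6, 34/5)
obs 6: x=0 → posterior Beta(6, 39/5)
obs 7: x=0 → posterior Beta(6, 44/5)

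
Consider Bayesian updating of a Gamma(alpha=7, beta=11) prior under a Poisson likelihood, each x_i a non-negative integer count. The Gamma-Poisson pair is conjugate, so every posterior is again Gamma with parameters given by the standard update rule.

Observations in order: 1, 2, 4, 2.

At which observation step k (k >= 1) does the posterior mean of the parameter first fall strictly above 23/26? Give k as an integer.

obs 1: x=1 → posterior Gamma(8, 12)
obs 2: x=2 → posterior Gamma(10, 13)
obs 3: x=4 → posterior Gamma(14, 14)
obs 4: x=2 → posterior Gamma(16, 15)

k = 3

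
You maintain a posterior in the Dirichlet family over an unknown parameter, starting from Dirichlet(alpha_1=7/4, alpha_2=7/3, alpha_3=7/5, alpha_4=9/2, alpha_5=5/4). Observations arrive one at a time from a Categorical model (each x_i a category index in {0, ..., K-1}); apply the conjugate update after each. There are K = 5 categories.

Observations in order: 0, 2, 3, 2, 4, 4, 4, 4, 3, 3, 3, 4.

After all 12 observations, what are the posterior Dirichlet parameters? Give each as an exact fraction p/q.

obs 1: x=0 → posterior Dirichlet(11/4, 7/3, 7/5, 9/2, 5/4)
obs 2: x=2 → posterior Dirichlet(11/4, 7/3, 12/5, 9/2, 5/4)
obs 3: x=3 → posterior Dirichlet(11/4, 7/3, 12/5, 11/2, 5/4)
obs 4: x=2 → posterior Dirichlet(11/4, 7/3, 17/5, 11/2, 5/4)
obs 5: x=4 → posterior Dirichlet(11/4, 7/3, 17/5, 11/2, 9/4)
obs 6: x=4 → posterior Dirichlet(11/4, 7/3, 17/5, 11/2, 13/4)
obs 7: x=4 → posterior Dirichlet(11/4, 7/3, 17/5, 11/2, 17/4)
obs 8: x=4 → posterior Dirichlet(11/4, 7/3, 17/5, 11/2, 21/4)
obs 9: x=3 → posterior Dirichlet(11/4, 7/3, 17/5, 13/2, 21/4)
obs 10: x=3 → posterior Dirichlet(11/4, 7/3, 17/5, 15/2, 21/4)
obs 11: x=3 → posterior Dirichlet(11/4, 7/3, 17/5, 17/2, 21/4)
obs 12: x=4 → posterior Dirichlet(11/4, 7/3, 17/5, 17/2, 25/4)

alpha_1=11/4, alpha_2=7/3, alpha_3=17/5, alpha_4=17/2, alpha_5=25/4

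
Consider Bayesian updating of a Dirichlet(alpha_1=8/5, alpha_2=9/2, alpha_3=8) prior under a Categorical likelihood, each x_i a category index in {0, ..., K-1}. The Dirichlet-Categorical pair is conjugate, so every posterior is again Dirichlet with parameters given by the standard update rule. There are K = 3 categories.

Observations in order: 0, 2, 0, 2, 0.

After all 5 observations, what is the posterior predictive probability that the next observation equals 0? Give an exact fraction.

obs 1: x=0 → posterior Dirichlet(13/5, 9/2, 8)
obs 2: x=2 → posterior Dirichlet(13/5, 9/2, 9)
obs 3: x=0 → posterior Dirichlet(18/5, 9/2, 9)
obs 4: x=2 → posterior Dirichlet(18/5, 9/2, 10)
obs 5: x=0 → posterior Dirichlet(23/5, 9/2, 10)

46/191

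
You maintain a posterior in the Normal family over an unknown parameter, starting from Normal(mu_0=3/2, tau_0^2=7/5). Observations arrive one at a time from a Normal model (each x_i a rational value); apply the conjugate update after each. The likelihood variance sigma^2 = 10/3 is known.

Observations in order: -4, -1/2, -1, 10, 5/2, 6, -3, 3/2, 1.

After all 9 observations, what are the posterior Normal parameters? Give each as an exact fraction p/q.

mu_0=675/478, tau_0^2=70/239

obs 1: x=-4 → posterior Normal(-9/71, 70/71)
obs 2: x=-1/2 → posterior Normal(-39/184, 35/46)
obs 3: x=-1 → posterior Normal(-81/226, 70/113)
obs 4: x=10 → posterior Normal(339/268, 35/67)
obs 5: x=5/2 → posterior Normal(222/155, 14/31)
obs 6: x=6 → posterior Normal(87/44, 35/88)
obs 7: x=-3 → posterior Normal(285/197, 70/197)
obs 8: x=3/2 → posterior Normal(633/436, 35/109)
obs 9: x=1 → posterior Normal(675/478, 70/239)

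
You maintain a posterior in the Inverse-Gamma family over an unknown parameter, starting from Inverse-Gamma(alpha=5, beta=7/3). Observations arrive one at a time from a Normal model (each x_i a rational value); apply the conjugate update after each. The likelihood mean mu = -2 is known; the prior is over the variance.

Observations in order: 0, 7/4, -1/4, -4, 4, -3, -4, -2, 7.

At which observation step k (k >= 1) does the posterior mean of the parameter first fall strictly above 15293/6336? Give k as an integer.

obs 1: x=0 → posterior Inverse-Gamma(11/2, 13/3)
obs 2: x=7/4 → posterior Inverse-Gamma(6, 1091/96)
obs 3: x=-1/4 → posterior Inverse-Gamma(13/2, 619/48)
obs 4: x=-4 → posterior Inverse-Gamma(7, 715/48)
obs 5: x=4 → posterior Inverse-Gamma(15/2, 1579/48)
obs 6: x=-3 → posterior Inverse-Gamma(8, 1603/48)
obs 7: x=-4 → posterior Inverse-Gamma(17/2, 1699/48)
obs 8: x=-2 → posterior Inverse-Gamma(9, 1699/48)
obs 9: x=7 → posterior Inverse-Gamma(19/2, 3643/48)

k = 4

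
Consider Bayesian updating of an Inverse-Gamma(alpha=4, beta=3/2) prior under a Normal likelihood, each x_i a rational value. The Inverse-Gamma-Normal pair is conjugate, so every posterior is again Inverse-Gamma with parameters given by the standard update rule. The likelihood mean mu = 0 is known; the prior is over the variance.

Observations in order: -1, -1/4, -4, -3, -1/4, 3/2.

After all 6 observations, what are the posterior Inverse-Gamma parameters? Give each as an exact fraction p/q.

alpha=7, beta=251/16

obs 1: x=-1 → posterior Inverse-Gamma(9/2, 2)
obs 2: x=-1/4 → posterior Inverse-Gamma(5, 65/32)
obs 3: x=-4 → posterior Inverse-Gamma(11/2, 321/32)
obs 4: x=-3 → posterior Inverse-Gamma(6, 465/32)
obs 5: x=-1/4 → posterior Inverse-Gamma(13/2, 233/16)
obs 6: x=3/2 → posterior Inverse-Gamma(7, 251/16)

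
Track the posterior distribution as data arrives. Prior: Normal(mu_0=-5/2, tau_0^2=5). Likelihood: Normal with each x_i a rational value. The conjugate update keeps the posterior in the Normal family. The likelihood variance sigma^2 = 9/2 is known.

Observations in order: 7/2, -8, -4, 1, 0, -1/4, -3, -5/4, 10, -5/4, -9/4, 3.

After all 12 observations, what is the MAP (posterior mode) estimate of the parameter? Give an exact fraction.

obs 1: x=7/2 → posterior Normal(25/38, 45/19)
obs 2: x=-8 → posterior Normal(-135/58, 45/29)
obs 3: x=-4 → posterior Normal(-215/78, 15/13)
obs 4: x=1 → posterior Normal(-195/98, 45/49)
obs 5: x=0 → posterior Normal(-195/118, 45/59)
obs 6: x=-1/4 → posterior Normal(-100/69, 15/23)
obs 7: x=-3 → posterior Normal(-130/79, 45/79)
obs 8: x=-5/4 → posterior Normal(-285/178, 45/89)
obs 9: x=10 → posterior Normal(-85/198, 5/11)
obs 10: x=-5/4 → posterior Normal(-55/109, 45/109)
obs 11: x=-9/4 → posterior Normal(-155/238, 45/119)
obs 12: x=3 → posterior Normal(-95/258, 15/43)

-95/258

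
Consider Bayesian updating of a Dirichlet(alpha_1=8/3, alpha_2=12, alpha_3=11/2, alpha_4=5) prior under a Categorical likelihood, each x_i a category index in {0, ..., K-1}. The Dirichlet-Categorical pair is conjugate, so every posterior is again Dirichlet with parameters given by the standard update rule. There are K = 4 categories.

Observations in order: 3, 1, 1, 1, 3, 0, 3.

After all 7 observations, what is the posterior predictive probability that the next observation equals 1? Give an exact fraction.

obs 1: x=3 → posterior Dirichlet(8/3, 12, 11/2, 6)
obs 2: x=1 → posterior Dirichlet(8/3, 13, 11/2, 6)
obs 3: x=1 → posterior Dirichlet(8/3, 14, 11/2, 6)
obs 4: x=1 → posterior Dirichlet(8/3, 15, 11/2, 6)
obs 5: x=3 → posterior Dirichlet(8/3, 15, 11/2, 7)
obs 6: x=0 → posterior Dirichlet(11/3, 15, 11/2, 7)
obs 7: x=3 → posterior Dirichlet(11/3, 15, 11/2, 8)

90/193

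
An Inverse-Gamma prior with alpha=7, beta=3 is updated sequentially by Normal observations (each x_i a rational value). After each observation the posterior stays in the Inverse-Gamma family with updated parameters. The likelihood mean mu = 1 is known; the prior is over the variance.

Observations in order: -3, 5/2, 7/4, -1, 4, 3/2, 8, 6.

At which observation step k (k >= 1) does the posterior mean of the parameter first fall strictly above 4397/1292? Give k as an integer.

obs 1: x=-3 → posterior Inverse-Gamma(15/2, 11)
obs 2: x=5/2 → posterior Inverse-Gamma(8, 97/8)
obs 3: x=7/4 → posterior Inverse-Gamma(17/2, 397/32)
obs 4: x=-1 → posterior Inverse-Gamma(9, 461/32)
obs 5: x=4 → posterior Inverse-Gamma(19/2, 605/32)
obs 6: x=3/2 → posterior Inverse-Gamma(10, 609/32)
obs 7: x=8 → posterior Inverse-Gamma(21/2, 1393/32)
obs 8: x=6 → posterior Inverse-Gamma(11, 1793/32)

k = 7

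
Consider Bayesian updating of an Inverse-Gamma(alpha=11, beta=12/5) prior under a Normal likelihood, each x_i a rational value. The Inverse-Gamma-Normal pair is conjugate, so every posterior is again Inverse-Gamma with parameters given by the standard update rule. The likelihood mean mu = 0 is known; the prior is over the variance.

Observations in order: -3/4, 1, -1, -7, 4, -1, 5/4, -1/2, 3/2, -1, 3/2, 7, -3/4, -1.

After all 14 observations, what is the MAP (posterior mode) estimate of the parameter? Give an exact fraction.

10499/3040

obs 1: x=-3/4 → posterior Inverse-Gamma(23/2, 429/160)
obs 2: x=1 → posterior Inverse-Gamma(12, 509/160)
obs 3: x=-1 → posterior Inverse-Gamma(25/2, 589/160)
obs 4: x=-7 → posterior Inverse-Gamma(13, 4509/160)
obs 5: x=4 → posterior Inverse-Gamma(27/2, 5789/160)
obs 6: x=-1 → posterior Inverse-Gamma(14, 5869/160)
obs 7: x=5/4 → posterior Inverse-Gamma(29/2, 2997/80)
obs 8: x=-1/2 → posterior Inverse-Gamma(15, 3007/80)
obs 9: x=3/2 → posterior Inverse-Gamma(31/2, 3097/80)
obs 10: x=-1 → posterior Inverse-Gamma(16, 3137/80)
obs 11: x=3/2 → posterior Inverse-Gamma(33/2, 3227/80)
obs 12: x=7 → posterior Inverse-Gamma(17, 5187/80)
obs 13: x=-3/4 → posterior Inverse-Gamma(35/2, 10419/160)
obs 14: x=-1 → posterior Inverse-Gamma(18, 10499/160)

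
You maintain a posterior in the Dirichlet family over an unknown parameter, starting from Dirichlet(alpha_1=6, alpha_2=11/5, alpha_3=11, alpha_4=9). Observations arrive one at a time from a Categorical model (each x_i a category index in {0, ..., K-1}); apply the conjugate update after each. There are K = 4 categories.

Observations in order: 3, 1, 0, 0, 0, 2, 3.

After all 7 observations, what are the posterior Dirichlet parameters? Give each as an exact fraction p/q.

alpha_1=9, alpha_2=16/5, alpha_3=12, alpha_4=11

obs 1: x=3 → posterior Dirichlet(6, 11/5, 11, 10)
obs 2: x=1 → posterior Dirichlet(6, 16/5, 11, 10)
obs 3: x=0 → posterior Dirichlet(7, 16/5, 11, 10)
obs 4: x=0 → posterior Dirichlet(8, 16/5, 11, 10)
obs 5: x=0 → posterior Dirichlet(9, 16/5, 11, 10)
obs 6: x=2 → posterior Dirichlet(9, 16/5, 12, 10)
obs 7: x=3 → posterior Dirichlet(9, 16/5, 12, 11)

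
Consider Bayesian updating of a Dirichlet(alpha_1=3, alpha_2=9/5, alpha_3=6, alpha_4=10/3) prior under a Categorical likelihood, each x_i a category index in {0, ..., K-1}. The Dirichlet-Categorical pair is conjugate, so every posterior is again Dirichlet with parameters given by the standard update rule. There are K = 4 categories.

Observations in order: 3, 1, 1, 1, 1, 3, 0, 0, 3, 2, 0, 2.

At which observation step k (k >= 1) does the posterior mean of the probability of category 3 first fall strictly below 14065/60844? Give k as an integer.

obs 1: x=3 → posterior Dirichlet(3, 9/5, 6, 13/3)
obs 2: x=1 → posterior Dirichlet(3, 14/5, 6, 13/3)
obs 3: x=1 → posterior Dirichlet(3, 19/5, 6, 13/3)
obs 4: x=1 → posterior Dirichlet(3, 24/5, 6, 13/3)
obs 5: x=1 → posterior Dirichlet(3, 29/5, 6, 13/3)
obs 6: x=3 → posterior Dirichlet(3, 29/5, 6, 16/3)
obs 7: x=0 → posterior Dirichlet(4, 29/5, 6, 16/3)
obs 8: x=0 → posterior Dirichlet(5, 29/5, 6, 16/3)
obs 9: x=3 → posterior Dirichlet(5, 29/5, 6, 19/3)
obs 10: x=2 → posterior Dirichlet(5, 29/5, 7, 19/3)
obs 11: x=0 → posterior Dirichlet(6, 29/5, 7, 19/3)
obs 12: x=2 → posterior Dirichlet(6, 29/5, 8, 19/3)

k = 5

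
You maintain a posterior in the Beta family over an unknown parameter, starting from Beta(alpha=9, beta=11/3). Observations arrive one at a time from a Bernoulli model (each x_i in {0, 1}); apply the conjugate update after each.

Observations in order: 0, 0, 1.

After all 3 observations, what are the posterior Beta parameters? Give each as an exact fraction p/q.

alpha=10, beta=17/3

obs 1: x=0 → posterior Beta(9, 14/3)
obs 2: x=0 → posterior Beta(9, 17/3)
obs 3: x=1 → posterior Beta(10, 17/3)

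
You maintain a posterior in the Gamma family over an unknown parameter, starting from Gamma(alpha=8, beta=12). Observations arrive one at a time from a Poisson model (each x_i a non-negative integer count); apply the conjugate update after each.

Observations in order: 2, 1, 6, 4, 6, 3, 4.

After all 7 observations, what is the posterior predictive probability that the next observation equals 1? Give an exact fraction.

obs 1: x=2 → posterior Gamma(10, 13)
obs 2: x=1 → posterior Gamma(11, 14)
obs 3: x=6 → posterior Gamma(17, 15)
obs 4: x=4 → posterior Gamma(21, 16)
obs 5: x=6 → posterior Gamma(27, 17)
obs 6: x=3 → posterior Gamma(30, 18)
obs 7: x=4 → posterior Gamma(34, 19)

510588881886666419539079383334510756398299257/1717986918400000000000000000000000000000000000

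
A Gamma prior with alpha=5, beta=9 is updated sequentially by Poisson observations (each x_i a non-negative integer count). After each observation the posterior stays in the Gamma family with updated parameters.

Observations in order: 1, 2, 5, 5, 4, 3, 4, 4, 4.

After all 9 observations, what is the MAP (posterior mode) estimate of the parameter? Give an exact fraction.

2

obs 1: x=1 → posterior Gamma(6, 10)
obs 2: x=2 → posterior Gamma(8, 11)
obs 3: x=5 → posterior Gamma(13, 12)
obs 4: x=5 → posterior Gamma(18, 13)
obs 5: x=4 → posterior Gamma(22, 14)
obs 6: x=3 → posterior Gamma(25, 15)
obs 7: x=4 → posterior Gamma(29, 16)
obs 8: x=4 → posterior Gamma(33, 17)
obs 9: x=4 → posterior Gamma(37, 18)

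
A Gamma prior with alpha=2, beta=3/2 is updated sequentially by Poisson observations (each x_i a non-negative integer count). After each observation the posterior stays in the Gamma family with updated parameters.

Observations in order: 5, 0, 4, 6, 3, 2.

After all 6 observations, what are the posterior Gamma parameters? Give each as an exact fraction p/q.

obs 1: x=5 → posterior Gamma(7, 5/2)
obs 2: x=0 → posterior Gamma(7, 7/2)
obs 3: x=4 → posterior Gamma(11, 9/2)
obs 4: x=6 → posterior Gamma(17, 11/2)
obs 5: x=3 → posterior Gamma(20, 13/2)
obs 6: x=2 → posterior Gamma(22, 15/2)

alpha=22, beta=15/2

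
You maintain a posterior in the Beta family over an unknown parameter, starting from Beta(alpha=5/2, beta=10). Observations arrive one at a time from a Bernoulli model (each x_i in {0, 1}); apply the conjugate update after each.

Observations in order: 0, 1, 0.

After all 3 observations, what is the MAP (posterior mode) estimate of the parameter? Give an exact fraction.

obs 1: x=0 → posterior Beta(5/2, 11)
obs 2: x=1 → posterior Beta(7/2, 11)
obs 3: x=0 → posterior Beta(7/2, 12)

5/27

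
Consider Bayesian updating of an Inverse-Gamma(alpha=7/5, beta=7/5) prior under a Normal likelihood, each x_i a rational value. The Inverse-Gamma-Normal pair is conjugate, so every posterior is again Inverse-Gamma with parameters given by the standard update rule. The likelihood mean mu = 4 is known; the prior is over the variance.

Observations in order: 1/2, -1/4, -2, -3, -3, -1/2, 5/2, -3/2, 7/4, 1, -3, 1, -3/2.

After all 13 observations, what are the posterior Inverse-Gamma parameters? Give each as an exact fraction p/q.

alpha=79/10, beta=12887/80

obs 1: x=1/2 → posterior Inverse-Gamma(19/10, 301/40)
obs 2: x=-1/4 → posterior Inverse-Gamma(12/5, 2649/160)
obs 3: x=-2 → posterior Inverse-Gamma(29/10, 5529/160)
obs 4: x=-3 → posterior Inverse-Gamma(17/5, 9449/160)
obs 5: x=-3 → posterior Inverse-Gamma(39/10, 13369/160)
obs 6: x=-1/2 → posterior Inverse-Gamma(22/5, 14989/160)
obs 7: x=5/2 → posterior Inverse-Gamma(49/10, 15169/160)
obs 8: x=-3/2 → posterior Inverse-Gamma(27/5, 17589/160)
obs 9: x=7/4 → posterior Inverse-Gamma(59/10, 8997/80)
obs 10: x=1 → posterior Inverse-Gamma(32/5, 9357/80)
obs 11: x=-3 → posterior Inverse-Gamma(69/10, 11317/80)
obs 12: x=1 → posterior Inverse-Gamma(37/5, 11677/80)
obs 13: x=-3/2 → posterior Inverse-Gamma(79/10, 12887/80)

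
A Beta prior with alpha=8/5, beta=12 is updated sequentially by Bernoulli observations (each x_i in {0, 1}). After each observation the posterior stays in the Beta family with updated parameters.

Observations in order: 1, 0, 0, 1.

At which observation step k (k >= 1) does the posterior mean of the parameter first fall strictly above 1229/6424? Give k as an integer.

k = 4

obs 1: x=1 → posterior Beta(13/5, 12)
obs 2: x=0 → posterior Beta(13/5, 13)
obs 3: x=0 → posterior Beta(13/5, 14)
obs 4: x=1 → posterior Beta(18/5, 14)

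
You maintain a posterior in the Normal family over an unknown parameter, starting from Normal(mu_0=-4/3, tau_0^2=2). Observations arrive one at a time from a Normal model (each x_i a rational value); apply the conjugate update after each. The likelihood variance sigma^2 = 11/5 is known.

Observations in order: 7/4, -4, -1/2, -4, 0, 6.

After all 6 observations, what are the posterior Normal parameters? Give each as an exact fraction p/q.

mu_0=-133/426, tau_0^2=22/71

obs 1: x=7/4 → posterior Normal(17/126, 22/21)
obs 2: x=-4 → posterior Normal(-223/186, 22/31)
obs 3: x=-1/2 → posterior Normal(-253/246, 22/41)
obs 4: x=-4 → posterior Normal(-29/18, 22/51)
obs 5: x=0 → posterior Normal(-493/366, 22/61)
obs 6: x=6 → posterior Normal(-133/426, 22/71)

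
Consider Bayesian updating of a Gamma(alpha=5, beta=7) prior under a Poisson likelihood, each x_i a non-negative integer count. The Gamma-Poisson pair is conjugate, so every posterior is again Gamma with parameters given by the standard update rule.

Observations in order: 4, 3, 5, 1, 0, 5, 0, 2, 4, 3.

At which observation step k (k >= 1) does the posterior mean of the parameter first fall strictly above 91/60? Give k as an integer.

k = 3

obs 1: x=4 → posterior Gamma(9, 8)
obs 2: x=3 → posterior Gamma(12, 9)
obs 3: x=5 → posterior Gamma(17, 10)
obs 4: x=1 → posterior Gamma(18, 11)
obs 5: x=0 → posterior Gamma(18, 12)
obs 6: x=5 → posterior Gamma(23, 13)
obs 7: x=0 → posterior Gamma(23, 14)
obs 8: x=2 → posterior Gamma(25, 15)
obs 9: x=4 → posterior Gamma(29, 16)
obs 10: x=3 → posterior Gamma(32, 17)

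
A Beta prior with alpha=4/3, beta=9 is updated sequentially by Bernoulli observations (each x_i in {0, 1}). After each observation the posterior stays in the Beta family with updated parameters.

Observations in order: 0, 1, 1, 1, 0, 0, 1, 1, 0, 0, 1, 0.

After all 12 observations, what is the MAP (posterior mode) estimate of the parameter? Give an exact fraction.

19/61

obs 1: x=0 → posterior Beta(4/3, 10)
obs 2: x=1 → posterior Beta(7/3, 10)
obs 3: x=1 → posterior Beta(10/3, 10)
obs 4: x=1 → posterior Beta(13/3, 10)
obs 5: x=0 → posterior Beta(13/3, 11)
obs 6: x=0 → posterior Beta(13/3, 12)
obs 7: x=1 → posterior Beta(16/3, 12)
obs 8: x=1 → posterior Beta(19/3, 12)
obs 9: x=0 → posterior Beta(19/3, 13)
obs 10: x=0 → posterior Beta(19/3, 14)
obs 11: x=1 → posterior Beta(22/3, 14)
obs 12: x=0 → posterior Beta(22/3, 15)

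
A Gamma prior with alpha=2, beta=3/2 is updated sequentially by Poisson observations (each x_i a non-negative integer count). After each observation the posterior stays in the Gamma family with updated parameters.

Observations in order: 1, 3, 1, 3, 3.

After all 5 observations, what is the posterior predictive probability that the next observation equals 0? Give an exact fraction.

obs 1: x=1 → posterior Gamma(3, 5/2)
obs 2: x=3 → posterior Gamma(6, 7/2)
obs 3: x=1 → posterior Gamma(7, 9/2)
obs 4: x=3 → posterior Gamma(10, 11/2)
obs 5: x=3 → posterior Gamma(13, 13/2)

302875106592253/1946195068359375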